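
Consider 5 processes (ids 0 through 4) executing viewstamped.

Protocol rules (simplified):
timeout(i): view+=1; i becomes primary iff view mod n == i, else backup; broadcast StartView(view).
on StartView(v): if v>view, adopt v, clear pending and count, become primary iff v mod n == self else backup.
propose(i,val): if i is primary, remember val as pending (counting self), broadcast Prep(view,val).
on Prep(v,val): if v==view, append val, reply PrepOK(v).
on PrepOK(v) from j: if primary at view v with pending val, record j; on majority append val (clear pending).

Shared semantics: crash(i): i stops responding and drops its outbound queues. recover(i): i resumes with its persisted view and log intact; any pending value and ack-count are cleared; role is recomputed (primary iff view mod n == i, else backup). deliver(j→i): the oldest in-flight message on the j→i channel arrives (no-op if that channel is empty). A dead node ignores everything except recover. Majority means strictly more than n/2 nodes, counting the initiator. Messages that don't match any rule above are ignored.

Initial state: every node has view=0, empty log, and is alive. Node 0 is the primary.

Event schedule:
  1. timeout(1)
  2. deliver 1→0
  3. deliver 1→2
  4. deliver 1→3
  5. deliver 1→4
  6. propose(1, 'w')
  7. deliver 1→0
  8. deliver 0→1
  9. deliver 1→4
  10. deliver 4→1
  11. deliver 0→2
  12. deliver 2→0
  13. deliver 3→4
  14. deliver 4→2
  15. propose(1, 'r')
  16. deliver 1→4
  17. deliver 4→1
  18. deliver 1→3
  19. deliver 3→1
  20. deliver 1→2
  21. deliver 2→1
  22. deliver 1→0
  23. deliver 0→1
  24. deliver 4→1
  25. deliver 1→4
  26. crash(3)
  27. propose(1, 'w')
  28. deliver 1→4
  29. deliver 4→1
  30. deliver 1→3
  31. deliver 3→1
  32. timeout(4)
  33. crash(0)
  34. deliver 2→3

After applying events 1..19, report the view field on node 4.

1. timeout(1):  <1:prim v1 ->
2. deliver 1→0:  <0:back v1 ->
3. deliver 1→2:  <2:back v1 ->
4. deliver 1→3:  <3:back v1 ->
5. deliver 1→4:  <4:back v1 ->
6. propose(1,'w'):  nop
7. deliver 1→0:  <0:back v1 w>
8. deliver 0→1:  nop
9. deliver 1→4:  <4:back v1 w>
10. deliver 4→1:  <1:prim v1 w>
11. deliver 0→2:  nop
12. deliver 2→0:  nop
13. deliver 3→4:  nop
14. deliver 4→2:  nop
15. propose(1,'r'):  nop
16. deliver 1→4:  <4:back v1 w,r>
17. deliver 4→1:  nop
18. deliver 1→3:  <3:back v1 w>
19. deliver 3→1:  <1:prim v1 w,r>

1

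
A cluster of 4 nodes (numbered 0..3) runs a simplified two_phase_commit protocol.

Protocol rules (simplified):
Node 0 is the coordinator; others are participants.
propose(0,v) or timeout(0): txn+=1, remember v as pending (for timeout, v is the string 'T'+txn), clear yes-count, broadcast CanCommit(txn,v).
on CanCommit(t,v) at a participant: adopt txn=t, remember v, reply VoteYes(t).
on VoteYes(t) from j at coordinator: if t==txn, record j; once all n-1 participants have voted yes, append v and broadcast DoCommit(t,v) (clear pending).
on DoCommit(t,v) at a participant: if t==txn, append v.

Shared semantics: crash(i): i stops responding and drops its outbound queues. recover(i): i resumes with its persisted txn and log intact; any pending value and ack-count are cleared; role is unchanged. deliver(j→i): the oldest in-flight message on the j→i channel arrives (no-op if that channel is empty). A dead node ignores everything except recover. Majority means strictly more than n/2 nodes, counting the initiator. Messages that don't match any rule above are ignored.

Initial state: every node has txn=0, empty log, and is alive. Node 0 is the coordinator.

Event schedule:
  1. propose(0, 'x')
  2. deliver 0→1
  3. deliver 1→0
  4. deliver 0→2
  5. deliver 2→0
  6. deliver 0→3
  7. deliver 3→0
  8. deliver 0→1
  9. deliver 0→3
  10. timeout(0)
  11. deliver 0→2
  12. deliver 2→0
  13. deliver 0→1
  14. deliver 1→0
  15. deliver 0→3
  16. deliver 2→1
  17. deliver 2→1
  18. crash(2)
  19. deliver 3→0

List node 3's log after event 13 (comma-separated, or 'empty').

x

after 1 — propose(0,'x'): n0:coor/t1/[-]
after 2 — deliver 0→1: n1:part/t1/[-]
after 3 — deliver 1→0: ·
after 4 — deliver 0→2: n2:part/t1/[-]
after 5 — deliver 2→0: ·
after 6 — deliver 0→3: n3:part/t1/[-]
after 7 — deliver 3→0: n0:coor/t1/[x]
after 8 — deliver 0→1: n1:part/t1/[x]
after 9 — deliver 0→3: n3:part/t1/[x]
after 10 — timeout(0): n0:coor/t2/[x]
after 11 — deliver 0→2: n2:part/t1/[x]
after 12 — deliver 2→0: ·
after 13 — deliver 0→1: n1:part/t2/[x]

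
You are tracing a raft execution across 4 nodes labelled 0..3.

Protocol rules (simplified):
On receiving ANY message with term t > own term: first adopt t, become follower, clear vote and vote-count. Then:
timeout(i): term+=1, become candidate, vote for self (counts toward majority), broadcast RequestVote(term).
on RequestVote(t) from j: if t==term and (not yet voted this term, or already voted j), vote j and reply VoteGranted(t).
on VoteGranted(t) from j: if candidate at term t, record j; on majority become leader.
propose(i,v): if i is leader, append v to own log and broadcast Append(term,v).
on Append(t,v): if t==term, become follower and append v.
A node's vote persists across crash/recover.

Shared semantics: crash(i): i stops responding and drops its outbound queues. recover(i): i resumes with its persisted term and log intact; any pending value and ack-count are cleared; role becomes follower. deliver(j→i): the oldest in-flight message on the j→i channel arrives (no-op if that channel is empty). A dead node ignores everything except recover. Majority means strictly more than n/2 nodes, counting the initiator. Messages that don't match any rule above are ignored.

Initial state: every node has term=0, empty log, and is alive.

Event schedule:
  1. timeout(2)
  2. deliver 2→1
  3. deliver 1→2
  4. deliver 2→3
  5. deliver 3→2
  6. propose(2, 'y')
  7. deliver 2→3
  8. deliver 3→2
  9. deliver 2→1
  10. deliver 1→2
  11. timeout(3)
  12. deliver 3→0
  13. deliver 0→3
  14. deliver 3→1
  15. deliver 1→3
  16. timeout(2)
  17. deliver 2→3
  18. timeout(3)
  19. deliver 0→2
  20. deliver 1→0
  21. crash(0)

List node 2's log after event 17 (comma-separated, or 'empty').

[1] timeout(2) → N2(cand t1 [-])
[2] deliver 2→1 → N1(foll t1 [-])
[3] deliver 1→2 → ∅
[4] deliver 2→3 → N3(foll t1 [-])
[5] deliver 3→2 → N2(lead t1 [-])
[6] propose(2,'y') → N2(lead t1 [y])
[7] deliver 2→3 → N3(foll t1 [y])
[8] deliver 3→2 → ∅
[9] deliver 2→1 → N1(foll t1 [y])
[10] deliver 1→2 → ∅
[11] timeout(3) → N3(cand t2 [y])
[12] deliver 3→0 → N0(foll t2 [-])
[13] deliver 0→3 → ∅
[14] deliver 3→1 → N1(foll t2 [y])
[15] deliver 1→3 → N3(lead t2 [y])
[16] timeout(2) → N2(cand t2 [y])
[17] deliver 2→3 → ∅

y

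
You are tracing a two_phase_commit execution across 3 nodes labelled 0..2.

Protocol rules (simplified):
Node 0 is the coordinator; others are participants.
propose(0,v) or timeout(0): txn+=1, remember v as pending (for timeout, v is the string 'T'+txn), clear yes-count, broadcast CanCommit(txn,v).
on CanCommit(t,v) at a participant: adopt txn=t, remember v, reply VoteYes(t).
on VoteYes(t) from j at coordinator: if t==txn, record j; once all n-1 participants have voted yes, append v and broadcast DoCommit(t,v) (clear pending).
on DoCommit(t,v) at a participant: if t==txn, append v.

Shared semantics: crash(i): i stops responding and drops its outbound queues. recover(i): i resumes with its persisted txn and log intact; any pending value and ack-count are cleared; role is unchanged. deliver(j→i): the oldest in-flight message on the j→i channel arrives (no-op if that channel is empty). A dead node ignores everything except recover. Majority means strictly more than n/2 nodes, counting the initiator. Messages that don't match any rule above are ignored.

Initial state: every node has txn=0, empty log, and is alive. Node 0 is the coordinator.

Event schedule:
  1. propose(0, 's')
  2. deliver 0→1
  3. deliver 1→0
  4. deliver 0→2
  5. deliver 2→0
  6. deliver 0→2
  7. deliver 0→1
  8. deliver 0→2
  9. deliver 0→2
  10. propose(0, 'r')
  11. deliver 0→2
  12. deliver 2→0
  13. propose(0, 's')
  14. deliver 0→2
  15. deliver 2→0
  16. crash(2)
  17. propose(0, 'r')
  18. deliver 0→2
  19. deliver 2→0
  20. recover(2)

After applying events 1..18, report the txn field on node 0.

4

step 1 propose(0,'s'): 0={coor,t=1,log=-}
step 2 deliver 0→1: 1={part,t=1,log=-}
step 3 deliver 1→0: —
step 4 deliver 0→2: 2={part,t=1,log=-}
step 5 deliver 2→0: 0={coor,t=1,log=s}
step 6 deliver 0→2: 2={part,t=1,log=s}
step 7 deliver 0→1: 1={part,t=1,log=s}
step 8 deliver 0→2: —
step 9 deliver 0→2: —
step 10 propose(0,'r'): 0={coor,t=2,log=s}
step 11 deliver 0→2: 2={part,t=2,log=s}
step 12 deliver 2→0: —
step 13 propose(0,'s'): 0={coor,t=3,log=s}
step 14 deliver 0→2: 2={part,t=3,log=s}
step 15 deliver 2→0: —
step 16 crash(2): 2={✗part,t=3,log=s}
step 17 propose(0,'r'): 0={coor,t=4,log=s}
step 18 deliver 0→2: —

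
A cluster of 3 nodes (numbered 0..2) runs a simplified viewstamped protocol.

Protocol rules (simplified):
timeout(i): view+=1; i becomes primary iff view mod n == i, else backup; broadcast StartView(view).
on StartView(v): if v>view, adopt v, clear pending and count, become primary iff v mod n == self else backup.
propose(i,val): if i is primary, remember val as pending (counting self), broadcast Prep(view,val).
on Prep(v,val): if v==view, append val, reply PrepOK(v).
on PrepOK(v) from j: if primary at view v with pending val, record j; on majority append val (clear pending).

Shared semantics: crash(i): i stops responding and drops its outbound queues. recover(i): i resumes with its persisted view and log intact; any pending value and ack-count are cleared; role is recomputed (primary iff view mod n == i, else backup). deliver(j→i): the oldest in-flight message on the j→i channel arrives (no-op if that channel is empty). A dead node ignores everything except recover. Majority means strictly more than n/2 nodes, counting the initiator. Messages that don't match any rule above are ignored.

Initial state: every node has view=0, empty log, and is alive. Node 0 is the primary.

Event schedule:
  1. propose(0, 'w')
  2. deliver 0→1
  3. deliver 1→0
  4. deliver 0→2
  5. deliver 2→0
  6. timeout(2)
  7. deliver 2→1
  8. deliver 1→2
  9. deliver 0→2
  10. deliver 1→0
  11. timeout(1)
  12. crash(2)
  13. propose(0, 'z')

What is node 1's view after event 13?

after 1 — propose(0,'w'): ·
after 2 — deliver 0→1: n1:back/v0/[w]
after 3 — deliver 1→0: n0:prim/v0/[w]
after 4 — deliver 0→2: n2:back/v0/[w]
after 5 — deliver 2→0: ·
after 6 — timeout(2): n2:back/v1/[w]
after 7 — deliver 2→1: n1:prim/v1/[w]
after 8 — deliver 1→2: ·
after 9 — deliver 0→2: ·
after 10 — deliver 1→0: ·
after 11 — timeout(1): n1:back/v2/[w]
after 12 — crash(2): n2:✗back/v1/[w]
after 13 — propose(0,'z'): ·

2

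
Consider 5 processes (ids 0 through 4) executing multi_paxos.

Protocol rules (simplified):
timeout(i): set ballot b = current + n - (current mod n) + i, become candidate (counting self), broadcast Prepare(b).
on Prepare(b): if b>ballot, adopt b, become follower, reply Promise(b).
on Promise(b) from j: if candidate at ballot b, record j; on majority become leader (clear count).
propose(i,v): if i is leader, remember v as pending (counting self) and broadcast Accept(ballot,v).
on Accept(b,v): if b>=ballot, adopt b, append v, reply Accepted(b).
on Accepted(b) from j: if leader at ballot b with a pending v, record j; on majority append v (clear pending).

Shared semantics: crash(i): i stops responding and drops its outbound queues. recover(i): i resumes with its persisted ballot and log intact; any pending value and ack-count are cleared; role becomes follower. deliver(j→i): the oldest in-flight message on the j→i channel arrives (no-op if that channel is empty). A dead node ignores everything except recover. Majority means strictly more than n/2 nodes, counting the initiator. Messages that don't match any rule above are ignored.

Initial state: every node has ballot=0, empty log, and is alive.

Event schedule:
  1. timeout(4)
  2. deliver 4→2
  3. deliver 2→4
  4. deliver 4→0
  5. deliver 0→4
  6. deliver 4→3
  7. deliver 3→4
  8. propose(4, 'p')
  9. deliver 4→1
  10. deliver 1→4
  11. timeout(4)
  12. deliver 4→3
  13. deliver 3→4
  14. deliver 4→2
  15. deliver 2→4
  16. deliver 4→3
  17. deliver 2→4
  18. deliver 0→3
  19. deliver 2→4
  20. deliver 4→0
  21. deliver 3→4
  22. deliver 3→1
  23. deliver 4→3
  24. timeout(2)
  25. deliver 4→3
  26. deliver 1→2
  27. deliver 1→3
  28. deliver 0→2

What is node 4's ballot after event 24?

1. timeout(4):  <4:cand b9 ->
2. deliver 4→2:  <2:foll b9 ->
3. deliver 2→4:  nop
4. deliver 4→0:  <0:foll b9 ->
5. deliver 0→4:  <4:lead b9 ->
6. deliver 4→3:  <3:foll b9 ->
7. deliver 3→4:  nop
8. propose(4,'p'):  nop
9. deliver 4→1:  <1:foll b9 ->
10. deliver 1→4:  nop
11. timeout(4):  <4:cand b14 ->
12. deliver 4→3:  <3:foll b9 p>
13. deliver 3→4:  nop
14. deliver 4→2:  <2:foll b9 p>
15. deliver 2→4:  nop
16. deliver 4→3:  <3:foll b14 p>
17. deliver 2→4:  nop
18. deliver 0→3:  nop
19. deliver 2→4:  nop
20. deliver 4→0:  <0:foll b9 p>
21. deliver 3→4:  nop
22. deliver 3→1:  nop
23. deliver 4→3:  nop
24. timeout(2):  <2:cand b12 p>

14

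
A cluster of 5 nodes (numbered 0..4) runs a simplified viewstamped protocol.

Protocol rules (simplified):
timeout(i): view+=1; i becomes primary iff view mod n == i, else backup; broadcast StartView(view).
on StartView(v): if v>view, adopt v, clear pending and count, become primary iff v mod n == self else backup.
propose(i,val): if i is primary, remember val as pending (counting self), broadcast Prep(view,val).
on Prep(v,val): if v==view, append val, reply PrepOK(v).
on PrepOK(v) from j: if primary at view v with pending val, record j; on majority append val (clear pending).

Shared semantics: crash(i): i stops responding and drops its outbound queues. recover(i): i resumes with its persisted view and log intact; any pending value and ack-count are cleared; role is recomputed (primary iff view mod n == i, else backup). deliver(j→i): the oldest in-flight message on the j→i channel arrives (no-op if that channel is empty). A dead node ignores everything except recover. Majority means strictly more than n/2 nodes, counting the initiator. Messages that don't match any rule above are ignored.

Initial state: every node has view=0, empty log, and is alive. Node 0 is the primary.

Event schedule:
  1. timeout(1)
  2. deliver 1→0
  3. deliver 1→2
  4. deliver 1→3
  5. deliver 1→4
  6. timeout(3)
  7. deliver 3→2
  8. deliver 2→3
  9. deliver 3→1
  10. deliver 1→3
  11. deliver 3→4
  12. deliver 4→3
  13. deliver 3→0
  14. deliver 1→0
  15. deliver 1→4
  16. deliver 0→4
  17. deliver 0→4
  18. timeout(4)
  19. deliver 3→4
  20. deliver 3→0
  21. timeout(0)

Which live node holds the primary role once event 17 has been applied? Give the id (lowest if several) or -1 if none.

1. timeout(1):  <1:prim v1 ->
2. deliver 1→0:  <0:back v1 ->
3. deliver 1→2:  <2:back v1 ->
4. deliver 1→3:  <3:back v1 ->
5. deliver 1→4:  <4:back v1 ->
6. timeout(3):  <3:back v2 ->
7. deliver 3→2:  <2:prim v2 ->
8. deliver 2→3:  nop
9. deliver 3→1:  <1:back v2 ->
10. deliver 1→3:  nop
11. deliver 3→4:  <4:back v2 ->
12. deliver 4→3:  nop
13. deliver 3→0:  <0:back v2 ->
14. deliver 1→0:  nop
15. deliver 1→4:  nop
16. deliver 0→4:  nop
17. deliver 0→4:  nop

2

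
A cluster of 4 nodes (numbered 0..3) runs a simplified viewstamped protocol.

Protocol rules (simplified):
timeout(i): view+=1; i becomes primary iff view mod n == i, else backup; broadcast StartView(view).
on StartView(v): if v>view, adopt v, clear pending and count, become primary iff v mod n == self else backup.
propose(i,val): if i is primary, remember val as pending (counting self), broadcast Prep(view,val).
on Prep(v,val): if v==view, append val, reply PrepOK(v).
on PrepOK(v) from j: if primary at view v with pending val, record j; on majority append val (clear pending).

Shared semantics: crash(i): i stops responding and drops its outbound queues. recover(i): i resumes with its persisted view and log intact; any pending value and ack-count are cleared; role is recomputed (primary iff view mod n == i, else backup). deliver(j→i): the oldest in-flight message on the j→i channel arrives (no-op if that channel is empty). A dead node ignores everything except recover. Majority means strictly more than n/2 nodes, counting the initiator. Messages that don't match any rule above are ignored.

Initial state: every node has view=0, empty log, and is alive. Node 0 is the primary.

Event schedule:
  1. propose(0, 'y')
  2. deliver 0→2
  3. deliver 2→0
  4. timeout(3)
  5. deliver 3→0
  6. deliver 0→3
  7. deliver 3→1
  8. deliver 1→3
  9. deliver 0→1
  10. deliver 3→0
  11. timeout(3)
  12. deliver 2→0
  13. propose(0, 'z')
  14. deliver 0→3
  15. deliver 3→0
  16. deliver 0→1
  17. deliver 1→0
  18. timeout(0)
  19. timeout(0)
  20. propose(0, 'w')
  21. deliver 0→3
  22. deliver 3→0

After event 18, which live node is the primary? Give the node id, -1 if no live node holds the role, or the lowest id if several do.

1

step 1 propose(0,'y'): —
step 2 deliver 0→2: 2={back,v=0,log=y}
step 3 deliver 2→0: —
step 4 timeout(3): 3={back,v=1,log=-}
step 5 deliver 3→0: 0={back,v=1,log=-}
step 6 deliver 0→3: —
step 7 deliver 3→1: 1={prim,v=1,log=-}
step 8 deliver 1→3: —
step 9 deliver 0→1: —
step 10 deliver 3→0: —
step 11 timeout(3): 3={back,v=2,log=-}
step 12 deliver 2→0: —
step 13 propose(0,'z'): —
step 14 deliver 0→3: —
step 15 deliver 3→0: 0={back,v=2,log=-}
step 16 deliver 0→1: —
step 17 deliver 1→0: —
step 18 timeout(0): 0={back,v=3,log=-}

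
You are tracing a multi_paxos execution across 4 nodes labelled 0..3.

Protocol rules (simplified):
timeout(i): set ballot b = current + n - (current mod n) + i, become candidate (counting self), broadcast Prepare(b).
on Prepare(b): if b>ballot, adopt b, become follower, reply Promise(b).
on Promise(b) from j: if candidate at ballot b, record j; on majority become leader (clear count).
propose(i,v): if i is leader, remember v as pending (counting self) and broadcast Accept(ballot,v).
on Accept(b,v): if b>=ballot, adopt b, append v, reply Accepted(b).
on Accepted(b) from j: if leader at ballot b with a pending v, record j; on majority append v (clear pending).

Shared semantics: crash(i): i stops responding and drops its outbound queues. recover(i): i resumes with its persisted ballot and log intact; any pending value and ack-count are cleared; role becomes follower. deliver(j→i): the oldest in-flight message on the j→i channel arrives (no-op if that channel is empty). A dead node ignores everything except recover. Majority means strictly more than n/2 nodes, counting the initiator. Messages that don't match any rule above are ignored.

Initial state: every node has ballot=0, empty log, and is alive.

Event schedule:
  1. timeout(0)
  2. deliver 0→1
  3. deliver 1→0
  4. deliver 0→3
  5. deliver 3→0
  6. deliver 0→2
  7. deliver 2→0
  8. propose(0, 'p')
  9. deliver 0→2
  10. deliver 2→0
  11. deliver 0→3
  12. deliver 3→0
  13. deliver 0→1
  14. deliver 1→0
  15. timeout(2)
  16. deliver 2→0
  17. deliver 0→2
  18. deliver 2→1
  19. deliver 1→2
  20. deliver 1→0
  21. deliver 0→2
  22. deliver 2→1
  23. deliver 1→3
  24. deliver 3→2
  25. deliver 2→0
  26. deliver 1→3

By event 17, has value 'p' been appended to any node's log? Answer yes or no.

after 1 — timeout(0): n0:cand/b4/[-]
after 2 — deliver 0→1: n1:foll/b4/[-]
after 3 — deliver 1→0: ·
after 4 — deliver 0→3: n3:foll/b4/[-]
after 5 — deliver 3→0: n0:lead/b4/[-]
after 6 — deliver 0→2: n2:foll/b4/[-]
after 7 — deliver 2→0: ·
after 8 — propose(0,'p'): ·
after 9 — deliver 0→2: n2:foll/b4/[p]
after 10 — deliver 2→0: ·
after 11 — deliver 0→3: n3:foll/b4/[p]
after 12 — deliver 3→0: n0:lead/b4/[p]
after 13 — deliver 0→1: n1:foll/b4/[p]
after 14 — deliver 1→0: ·
after 15 — timeout(2): n2:cand/b10/[p]
after 16 — deliver 2→0: n0:foll/b10/[p]
after 17 — deliver 0→2: ·

yes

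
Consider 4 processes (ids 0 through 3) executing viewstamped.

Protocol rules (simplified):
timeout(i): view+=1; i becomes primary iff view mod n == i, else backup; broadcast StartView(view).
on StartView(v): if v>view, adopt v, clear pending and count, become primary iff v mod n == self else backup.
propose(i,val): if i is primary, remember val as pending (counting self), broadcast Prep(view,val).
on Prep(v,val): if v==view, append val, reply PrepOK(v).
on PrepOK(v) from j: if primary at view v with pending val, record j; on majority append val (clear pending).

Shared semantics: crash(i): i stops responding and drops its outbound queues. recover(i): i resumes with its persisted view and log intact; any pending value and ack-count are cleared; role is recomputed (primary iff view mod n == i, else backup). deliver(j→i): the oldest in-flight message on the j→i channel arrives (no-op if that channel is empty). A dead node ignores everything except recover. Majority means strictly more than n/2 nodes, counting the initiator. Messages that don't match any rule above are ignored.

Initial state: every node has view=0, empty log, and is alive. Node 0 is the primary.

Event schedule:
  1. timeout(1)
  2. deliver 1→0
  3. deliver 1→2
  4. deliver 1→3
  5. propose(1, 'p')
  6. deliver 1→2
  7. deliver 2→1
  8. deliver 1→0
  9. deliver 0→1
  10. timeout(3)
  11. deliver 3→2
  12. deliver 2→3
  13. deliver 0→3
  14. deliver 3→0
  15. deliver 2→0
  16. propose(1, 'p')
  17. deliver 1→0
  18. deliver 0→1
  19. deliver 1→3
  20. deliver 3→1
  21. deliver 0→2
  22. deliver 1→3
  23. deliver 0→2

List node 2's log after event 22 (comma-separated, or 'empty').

e1 timeout(1): 1[prim,v=1,-]
e2 deliver 1→0: 0[back,v=1,-]
e3 deliver 1→2: 2[back,v=1,-]
e4 deliver 1→3: 3[back,v=1,-]
e5 propose(1,'p'): ·
e6 deliver 1→2: 2[back,v=1,p]
e7 deliver 2→1: ·
e8 deliver 1→0: 0[back,v=1,p]
e9 deliver 0→1: 1[prim,v=1,p]
e10 timeout(3): 3[back,v=2,-]
e11 deliver 3→2: 2[prim,v=2,p]
e12 deliver 2→3: ·
e13 deliver 0→3: ·
e14 deliver 3→0: 0[back,v=2,p]
e15 deliver 2→0: ·
e16 propose(1,'p'): ·
e17 deliver 1→0: ·
e18 deliver 0→1: ·
e19 deliver 1→3: ·
e20 deliver 3→1: 1[back,v=2,p]
e21 deliver 0→2: ·
e22 deliver 1→3: ·

p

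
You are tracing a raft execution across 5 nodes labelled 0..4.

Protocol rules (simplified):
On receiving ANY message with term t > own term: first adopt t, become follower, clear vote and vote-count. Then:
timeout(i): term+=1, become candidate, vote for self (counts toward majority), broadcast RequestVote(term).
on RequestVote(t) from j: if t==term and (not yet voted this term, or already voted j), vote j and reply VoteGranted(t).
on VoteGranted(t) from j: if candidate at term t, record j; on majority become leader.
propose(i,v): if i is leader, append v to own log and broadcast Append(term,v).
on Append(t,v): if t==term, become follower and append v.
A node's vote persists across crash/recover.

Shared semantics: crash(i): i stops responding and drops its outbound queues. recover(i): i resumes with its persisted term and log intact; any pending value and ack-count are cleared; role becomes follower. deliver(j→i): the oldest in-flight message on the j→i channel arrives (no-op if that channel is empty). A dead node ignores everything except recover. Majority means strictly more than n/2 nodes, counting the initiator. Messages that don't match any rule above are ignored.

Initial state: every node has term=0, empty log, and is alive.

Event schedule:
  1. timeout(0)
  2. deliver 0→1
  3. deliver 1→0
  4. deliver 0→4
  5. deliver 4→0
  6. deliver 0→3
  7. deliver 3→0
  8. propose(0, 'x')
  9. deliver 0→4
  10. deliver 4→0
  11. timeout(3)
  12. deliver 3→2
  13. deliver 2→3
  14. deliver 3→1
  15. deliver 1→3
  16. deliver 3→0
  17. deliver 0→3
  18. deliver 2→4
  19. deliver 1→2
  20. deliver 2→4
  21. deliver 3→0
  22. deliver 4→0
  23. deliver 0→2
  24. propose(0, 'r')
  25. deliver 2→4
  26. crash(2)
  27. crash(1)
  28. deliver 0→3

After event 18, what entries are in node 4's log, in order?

x

step 1 timeout(0): 0={cand,t=1,log=-}
step 2 deliver 0→1: 1={foll,t=1,log=-}
step 3 deliver 1→0: —
step 4 deliver 0→4: 4={foll,t=1,log=-}
step 5 deliver 4→0: 0={lead,t=1,log=-}
step 6 deliver 0→3: 3={foll,t=1,log=-}
step 7 deliver 3→0: —
step 8 propose(0,'x'): 0={lead,t=1,log=x}
step 9 deliver 0→4: 4={foll,t=1,log=x}
step 10 deliver 4→0: —
step 11 timeout(3): 3={cand,t=2,log=-}
step 12 deliver 3→2: 2={foll,t=2,log=-}
step 13 deliver 2→3: —
step 14 deliver 3→1: 1={foll,t=2,log=-}
step 15 deliver 1→3: 3={lead,t=2,log=-}
step 16 deliver 3→0: 0={foll,t=2,log=x}
step 17 deliver 0→3: —
step 18 deliver 2→4: —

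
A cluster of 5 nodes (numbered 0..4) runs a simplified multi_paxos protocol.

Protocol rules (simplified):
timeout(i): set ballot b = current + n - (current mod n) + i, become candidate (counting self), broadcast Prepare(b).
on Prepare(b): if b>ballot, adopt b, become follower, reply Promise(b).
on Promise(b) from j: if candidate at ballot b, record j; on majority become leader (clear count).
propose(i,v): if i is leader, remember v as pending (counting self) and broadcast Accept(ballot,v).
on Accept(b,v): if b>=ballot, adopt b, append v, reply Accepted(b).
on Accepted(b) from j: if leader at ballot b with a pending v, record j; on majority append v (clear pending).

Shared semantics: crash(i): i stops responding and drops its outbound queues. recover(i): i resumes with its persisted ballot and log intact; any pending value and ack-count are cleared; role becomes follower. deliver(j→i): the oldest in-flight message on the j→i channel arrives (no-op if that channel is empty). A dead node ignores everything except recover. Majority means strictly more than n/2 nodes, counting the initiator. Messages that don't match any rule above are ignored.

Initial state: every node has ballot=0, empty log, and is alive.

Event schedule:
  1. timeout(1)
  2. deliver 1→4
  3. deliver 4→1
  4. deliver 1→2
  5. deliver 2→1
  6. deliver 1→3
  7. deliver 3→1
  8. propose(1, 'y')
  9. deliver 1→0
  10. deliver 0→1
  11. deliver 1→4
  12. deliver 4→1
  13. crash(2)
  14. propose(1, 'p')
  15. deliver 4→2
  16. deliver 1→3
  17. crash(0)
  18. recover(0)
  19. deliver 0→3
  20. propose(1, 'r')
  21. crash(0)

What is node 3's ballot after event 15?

after 1 — timeout(1): n1:cand/b6/[-]
after 2 — deliver 1→4: n4:foll/b6/[-]
after 3 — deliver 4→1: ·
after 4 — deliver 1→2: n2:foll/b6/[-]
after 5 — deliver 2→1: n1:lead/b6/[-]
after 6 — deliver 1→3: n3:foll/b6/[-]
after 7 — deliver 3→1: ·
after 8 — propose(1,'y'): ·
after 9 — deliver 1→0: n0:foll/b6/[-]
after 10 — deliver 0→1: ·
after 11 — deliver 1→4: n4:foll/b6/[y]
after 12 — deliver 4→1: ·
after 13 — crash(2): n2:✗foll/b6/[-]
after 14 — propose(1,'p'): ·
after 15 — deliver 4→2: ·

6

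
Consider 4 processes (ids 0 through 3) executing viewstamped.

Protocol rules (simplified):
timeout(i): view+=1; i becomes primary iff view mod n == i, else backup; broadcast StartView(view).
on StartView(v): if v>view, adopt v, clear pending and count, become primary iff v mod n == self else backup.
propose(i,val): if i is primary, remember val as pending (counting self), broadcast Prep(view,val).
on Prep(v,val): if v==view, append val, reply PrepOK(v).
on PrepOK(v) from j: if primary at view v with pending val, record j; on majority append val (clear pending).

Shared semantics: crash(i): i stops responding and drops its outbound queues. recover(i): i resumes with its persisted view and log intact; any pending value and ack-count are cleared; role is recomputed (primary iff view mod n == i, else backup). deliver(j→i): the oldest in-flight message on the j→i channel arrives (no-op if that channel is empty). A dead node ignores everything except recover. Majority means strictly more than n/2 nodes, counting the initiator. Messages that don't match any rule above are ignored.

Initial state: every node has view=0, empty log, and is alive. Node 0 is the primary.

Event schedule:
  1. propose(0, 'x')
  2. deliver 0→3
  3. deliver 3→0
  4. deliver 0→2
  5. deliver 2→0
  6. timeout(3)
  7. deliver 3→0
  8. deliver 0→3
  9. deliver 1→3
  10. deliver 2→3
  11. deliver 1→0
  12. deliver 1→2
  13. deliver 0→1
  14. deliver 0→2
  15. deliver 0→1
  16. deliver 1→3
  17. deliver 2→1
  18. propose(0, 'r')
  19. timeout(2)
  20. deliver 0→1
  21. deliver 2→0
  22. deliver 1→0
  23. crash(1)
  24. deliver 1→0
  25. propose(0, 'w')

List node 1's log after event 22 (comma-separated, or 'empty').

after 1 — propose(0,'x'): ·
after 2 — deliver 0→3: n3:back/v0/[x]
after 3 — deliver 3→0: ·
after 4 — deliver 0→2: n2:back/v0/[x]
after 5 — deliver 2→0: n0:prim/v0/[x]
after 6 — timeout(3): n3:back/v1/[x]
after 7 — deliver 3→0: n0:back/v1/[x]
after 8 — deliver 0→3: ·
after 9 — deliver 1→3: ·
after 10 — deliver 2→3: ·
after 11 — deliver 1→0: ·
after 12 — deliver 1→2: ·
after 13 — deliver 0→1: n1:back/v0/[x]
after 14 — deliver 0→2: ·
after 15 — deliver 0→1: ·
after 16 — deliver 1→3: ·
after 17 — deliver 2→1: ·
after 18 — propose(0,'r'): ·
after 19 — timeout(2): n2:back/v1/[x]
after 20 — deliver 0→1: ·
after 21 — deliver 2→0: ·
after 22 — deliver 1→0: ·

x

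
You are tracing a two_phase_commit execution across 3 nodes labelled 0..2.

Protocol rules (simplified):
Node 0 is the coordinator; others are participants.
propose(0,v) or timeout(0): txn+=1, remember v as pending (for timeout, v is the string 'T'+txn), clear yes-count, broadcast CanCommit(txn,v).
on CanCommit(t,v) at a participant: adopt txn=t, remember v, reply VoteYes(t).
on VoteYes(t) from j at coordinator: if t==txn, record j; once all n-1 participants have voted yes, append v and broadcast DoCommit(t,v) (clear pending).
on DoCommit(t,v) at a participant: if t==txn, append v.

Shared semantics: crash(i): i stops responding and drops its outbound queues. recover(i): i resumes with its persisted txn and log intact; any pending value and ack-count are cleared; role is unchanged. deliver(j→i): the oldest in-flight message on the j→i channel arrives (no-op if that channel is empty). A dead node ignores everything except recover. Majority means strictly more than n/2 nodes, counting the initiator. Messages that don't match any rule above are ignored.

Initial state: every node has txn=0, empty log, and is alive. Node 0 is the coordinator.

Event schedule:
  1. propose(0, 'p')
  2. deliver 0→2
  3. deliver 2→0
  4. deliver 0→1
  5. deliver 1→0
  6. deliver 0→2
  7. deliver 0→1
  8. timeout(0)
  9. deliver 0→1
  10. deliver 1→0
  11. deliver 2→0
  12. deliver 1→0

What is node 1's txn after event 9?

step 1 propose(0,'p'): 0={coor,t=1,log=-}
step 2 deliver 0→2: 2={part,t=1,log=-}
step 3 deliver 2→0: —
step 4 deliver 0→1: 1={part,t=1,log=-}
step 5 deliver 1→0: 0={coor,t=1,log=p}
step 6 deliver 0→2: 2={part,t=1,log=p}
step 7 deliver 0→1: 1={part,t=1,log=p}
step 8 timeout(0): 0={coor,t=2,log=p}
step 9 deliver 0→1: 1={part,t=2,log=p}

2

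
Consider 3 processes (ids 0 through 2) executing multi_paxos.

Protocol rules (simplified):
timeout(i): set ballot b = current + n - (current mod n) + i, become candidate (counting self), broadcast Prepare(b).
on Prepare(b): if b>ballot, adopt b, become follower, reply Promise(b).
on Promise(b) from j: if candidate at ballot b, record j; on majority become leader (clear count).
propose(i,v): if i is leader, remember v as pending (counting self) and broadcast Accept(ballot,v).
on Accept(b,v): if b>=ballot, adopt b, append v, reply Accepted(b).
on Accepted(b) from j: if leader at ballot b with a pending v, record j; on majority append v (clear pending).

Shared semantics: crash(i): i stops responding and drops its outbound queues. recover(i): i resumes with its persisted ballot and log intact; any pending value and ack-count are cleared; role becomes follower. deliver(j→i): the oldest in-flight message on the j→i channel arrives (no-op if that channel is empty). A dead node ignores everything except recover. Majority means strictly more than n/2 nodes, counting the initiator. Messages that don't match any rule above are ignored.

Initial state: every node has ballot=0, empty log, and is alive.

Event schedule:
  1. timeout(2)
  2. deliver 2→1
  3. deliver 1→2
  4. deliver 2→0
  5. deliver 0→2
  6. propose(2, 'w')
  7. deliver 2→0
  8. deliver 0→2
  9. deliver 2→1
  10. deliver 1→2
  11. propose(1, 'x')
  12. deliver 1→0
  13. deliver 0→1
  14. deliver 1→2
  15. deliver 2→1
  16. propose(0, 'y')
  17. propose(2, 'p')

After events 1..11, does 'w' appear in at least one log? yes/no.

yes

after 1 — timeout(2): n2:cand/b5/[-]
after 2 — deliver 2→1: n1:foll/b5/[-]
after 3 — deliver 1→2: n2:lead/b5/[-]
after 4 — deliver 2→0: n0:foll/b5/[-]
after 5 — deliver 0→2: ·
after 6 — propose(2,'w'): ·
after 7 — deliver 2→0: n0:foll/b5/[w]
after 8 — deliver 0→2: n2:lead/b5/[w]
after 9 — deliver 2→1: n1:foll/b5/[w]
after 10 — deliver 1→2: ·
after 11 — propose(1,'x'): ·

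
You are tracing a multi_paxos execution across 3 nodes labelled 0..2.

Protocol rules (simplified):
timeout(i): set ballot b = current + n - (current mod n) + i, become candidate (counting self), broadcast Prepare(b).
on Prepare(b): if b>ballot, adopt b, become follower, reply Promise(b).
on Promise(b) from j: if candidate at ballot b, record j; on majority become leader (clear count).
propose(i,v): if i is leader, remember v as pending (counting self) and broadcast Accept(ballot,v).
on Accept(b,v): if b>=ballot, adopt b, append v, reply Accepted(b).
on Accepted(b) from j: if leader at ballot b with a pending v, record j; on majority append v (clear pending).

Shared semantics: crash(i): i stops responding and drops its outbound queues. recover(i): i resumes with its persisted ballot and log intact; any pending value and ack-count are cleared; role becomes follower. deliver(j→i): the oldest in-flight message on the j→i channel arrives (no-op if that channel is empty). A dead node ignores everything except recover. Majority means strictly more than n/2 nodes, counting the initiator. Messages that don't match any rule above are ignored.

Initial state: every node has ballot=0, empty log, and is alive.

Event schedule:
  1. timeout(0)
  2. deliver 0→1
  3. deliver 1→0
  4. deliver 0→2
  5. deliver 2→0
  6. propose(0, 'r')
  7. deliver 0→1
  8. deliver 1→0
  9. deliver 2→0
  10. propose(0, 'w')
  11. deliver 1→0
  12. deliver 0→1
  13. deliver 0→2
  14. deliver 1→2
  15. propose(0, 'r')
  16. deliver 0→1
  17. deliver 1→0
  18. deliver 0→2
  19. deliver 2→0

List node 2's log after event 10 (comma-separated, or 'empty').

e1 timeout(0): 0[cand,b=3,-]
e2 deliver 0→1: 1[foll,b=3,-]
e3 deliver 1→0: 0[lead,b=3,-]
e4 deliver 0→2: 2[foll,b=3,-]
e5 deliver 2→0: ·
e6 propose(0,'r'): ·
e7 deliver 0→1: 1[foll,b=3,r]
e8 deliver 1→0: 0[lead,b=3,r]
e9 deliver 2→0: ·
e10 propose(0,'w'): ·

empty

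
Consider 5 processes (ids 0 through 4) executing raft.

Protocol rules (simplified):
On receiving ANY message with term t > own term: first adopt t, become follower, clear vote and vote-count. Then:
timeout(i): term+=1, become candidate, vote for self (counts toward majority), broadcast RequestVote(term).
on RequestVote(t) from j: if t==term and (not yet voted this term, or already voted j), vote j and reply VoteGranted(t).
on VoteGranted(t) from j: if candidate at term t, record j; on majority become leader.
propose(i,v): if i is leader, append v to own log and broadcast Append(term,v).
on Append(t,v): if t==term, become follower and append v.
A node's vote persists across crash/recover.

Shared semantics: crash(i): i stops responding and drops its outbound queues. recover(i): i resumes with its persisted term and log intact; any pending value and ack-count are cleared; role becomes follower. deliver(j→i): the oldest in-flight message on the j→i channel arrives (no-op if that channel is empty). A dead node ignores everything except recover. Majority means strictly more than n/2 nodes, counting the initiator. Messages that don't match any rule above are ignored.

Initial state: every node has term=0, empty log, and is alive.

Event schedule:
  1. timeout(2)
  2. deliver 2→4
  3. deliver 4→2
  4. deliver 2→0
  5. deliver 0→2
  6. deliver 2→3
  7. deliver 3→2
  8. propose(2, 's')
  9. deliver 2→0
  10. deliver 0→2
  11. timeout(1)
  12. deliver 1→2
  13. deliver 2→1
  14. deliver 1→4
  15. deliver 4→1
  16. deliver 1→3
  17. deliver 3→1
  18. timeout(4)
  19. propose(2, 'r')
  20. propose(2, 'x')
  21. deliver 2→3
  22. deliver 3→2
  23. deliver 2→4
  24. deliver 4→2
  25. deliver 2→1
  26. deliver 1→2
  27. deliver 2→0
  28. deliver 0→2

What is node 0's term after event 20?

after 1 — timeout(2): n2:cand/t1/[-]
after 2 — deliver 2→4: n4:foll/t1/[-]
after 3 — deliver 4→2: ·
after 4 — deliver 2→0: n0:foll/t1/[-]
after 5 — deliver 0→2: n2:lead/t1/[-]
after 6 — deliver 2→3: n3:foll/t1/[-]
after 7 — deliver 3→2: ·
after 8 — propose(2,'s'): n2:lead/t1/[s]
after 9 — deliver 2→0: n0:foll/t1/[s]
after 10 — deliver 0→2: ·
after 11 — timeout(1): n1:cand/t1/[-]
after 12 — deliver 1→2: ·
after 13 — deliver 2→1: ·
after 14 — deliver 1→4: ·
after 15 — deliver 4→1: ·
after 16 — deliver 1→3: ·
after 17 — deliver 3→1: ·
after 18 — timeout(4): n4:cand/t2/[-]
after 19 — propose(2,'r'): n2:lead/t1/[s,r]
after 20 — propose(2,'x'): n2:lead/t1/[s,r,x]

1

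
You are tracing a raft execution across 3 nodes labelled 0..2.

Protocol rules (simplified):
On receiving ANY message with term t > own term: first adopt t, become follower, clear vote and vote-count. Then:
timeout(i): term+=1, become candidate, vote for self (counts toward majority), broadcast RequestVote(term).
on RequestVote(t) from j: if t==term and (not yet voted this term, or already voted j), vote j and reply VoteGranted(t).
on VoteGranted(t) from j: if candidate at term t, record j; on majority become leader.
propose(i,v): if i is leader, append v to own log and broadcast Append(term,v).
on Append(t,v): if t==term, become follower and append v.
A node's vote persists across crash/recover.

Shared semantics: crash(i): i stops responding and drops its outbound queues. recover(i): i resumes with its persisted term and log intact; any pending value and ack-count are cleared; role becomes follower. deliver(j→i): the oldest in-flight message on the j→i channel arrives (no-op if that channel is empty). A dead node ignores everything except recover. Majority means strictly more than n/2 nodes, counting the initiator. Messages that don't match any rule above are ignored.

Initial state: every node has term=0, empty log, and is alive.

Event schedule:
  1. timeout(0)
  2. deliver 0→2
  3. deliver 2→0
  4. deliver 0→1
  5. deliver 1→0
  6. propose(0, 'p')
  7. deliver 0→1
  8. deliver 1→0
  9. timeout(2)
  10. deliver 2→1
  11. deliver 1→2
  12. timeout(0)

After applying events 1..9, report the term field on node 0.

1

1. timeout(0):  <0:cand t1 ->
2. deliver 0→2:  <2:foll t1 ->
3. deliver 2→0:  <0:lead t1 ->
4. deliver 0→1:  <1:foll t1 ->
5. deliver 1→0:  nop
6. propose(0,'p'):  <0:lead t1 p>
7. deliver 0→1:  <1:foll t1 p>
8. deliver 1→0:  nop
9. timeout(2):  <2:cand t2 ->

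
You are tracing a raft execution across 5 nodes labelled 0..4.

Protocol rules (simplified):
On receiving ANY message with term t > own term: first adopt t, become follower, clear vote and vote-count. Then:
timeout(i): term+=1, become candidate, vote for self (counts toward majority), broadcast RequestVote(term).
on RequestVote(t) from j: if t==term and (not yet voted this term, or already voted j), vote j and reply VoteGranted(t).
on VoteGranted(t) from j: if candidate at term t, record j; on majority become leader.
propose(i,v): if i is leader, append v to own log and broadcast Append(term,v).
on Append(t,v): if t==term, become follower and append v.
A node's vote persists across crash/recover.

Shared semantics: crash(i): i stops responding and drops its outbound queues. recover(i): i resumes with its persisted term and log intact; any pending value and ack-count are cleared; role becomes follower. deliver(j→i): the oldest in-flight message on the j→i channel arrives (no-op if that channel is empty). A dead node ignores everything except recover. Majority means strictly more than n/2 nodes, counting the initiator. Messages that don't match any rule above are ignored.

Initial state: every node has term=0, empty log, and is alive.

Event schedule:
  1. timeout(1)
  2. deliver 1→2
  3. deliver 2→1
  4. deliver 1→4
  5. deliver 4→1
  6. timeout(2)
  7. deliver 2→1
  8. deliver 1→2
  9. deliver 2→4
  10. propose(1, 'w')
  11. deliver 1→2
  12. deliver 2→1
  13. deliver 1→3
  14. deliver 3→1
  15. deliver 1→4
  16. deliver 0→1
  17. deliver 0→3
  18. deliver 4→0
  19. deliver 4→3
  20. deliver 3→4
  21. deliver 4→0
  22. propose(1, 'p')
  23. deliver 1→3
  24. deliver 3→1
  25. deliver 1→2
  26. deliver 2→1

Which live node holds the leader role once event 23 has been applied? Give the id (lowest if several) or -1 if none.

[1] timeout(1) → N1(cand t1 [-])
[2] deliver 1→2 → N2(foll t1 [-])
[3] deliver 2→1 → ∅
[4] deliver 1→4 → N4(foll t1 [-])
[5] deliver 4→1 → N1(lead t1 [-])
[6] timeout(2) → N2(cand t2 [-])
[7] deliver 2→1 → N1(foll t2 [-])
[8] deliver 1→2 → ∅
[9] deliver 2→4 → N4(foll t2 [-])
[10] propose(1,'w') → ∅
[11] deliver 1→2 → ∅
[12] deliver 2→1 → ∅
[13] deliver 1→3 → N3(foll t1 [-])
[14] deliver 3→1 → ∅
[15] deliver 1→4 → ∅
[16] deliver 0→1 → ∅
[17] deliver 0→3 → ∅
[18] deliver 4→0 → ∅
[19] deliver 4→3 → ∅
[20] deliver 3→4 → ∅
[21] deliver 4→0 → ∅
[22] propose(1,'p') → ∅
[23] deliver 1→3 → ∅

-1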